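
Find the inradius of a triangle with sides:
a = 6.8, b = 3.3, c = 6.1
r = Area/s where s is the semi-perimeter.
s = (6.8 + 3.3 + 6.1)/2 = 16.2/2 = 8.1
Area = √(s(s−a)(s−b)(s−c)) = √(8.1·1.3·4.8·2) ≈ √101.088 ≈ 10.0543
r ≈ 10.0543/8.1 ≈ 1.24127

r = 1.241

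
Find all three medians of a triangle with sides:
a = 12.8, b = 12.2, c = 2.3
Median formula: m_a = ½√(2b² + 2c² − a²) (and cyclically). a² = 163.84, b² = 148.84, c² = 5.29.
m_a = ½√(2·148.84 + 2·5.29 − 163.84) = ½√144.42 ≈ ½·12.0175 ≈ 6.00874
m_b = ½√(2·163.84 + 2·5.29 − 148.84) = ½√189.42 ≈ ½·13.763 ≈ 6.8815
m_c = ½√(2·163.84 + 2·148.84 − 5.29) = ½√620.07 ≈ ½·24.9012 ≈ 12.4506

m_a = 6.009, m_b = 6.881, m_c = 12.45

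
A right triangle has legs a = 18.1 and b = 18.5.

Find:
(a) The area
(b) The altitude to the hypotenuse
(a) The legs are perpendicular, so Area = ½·a·b = ½·18.1·18.5 = ½·334.85 = 167.425
(b) Hypotenuse c = √(a² + b²) = √(327.61 + 342.25) = √669.86 ≈ 25.8817
    Area = ½·c·h_c  ⇒  h_c = 2·Area/c = 334.85/25.8817 ≈ 12.9377

Area = 167.425, h_c = 12.94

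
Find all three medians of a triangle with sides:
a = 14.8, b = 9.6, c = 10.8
Median formula: m_a = ½√(2b² + 2c² − a²) (and cyclically). a² = 219.04, b² = 92.16, c² = 116.64.
m_a = ½√(2·92.16 + 2·116.64 − 219.04) = ½√198.56 ≈ ½·14.0911 ≈ 7.04557
m_b = ½√(2·219.04 + 2·116.64 − 92.16) = ½√579.2 ≈ ½·24.0666 ≈ 12.0333
m_c = ½√(2·219.04 + 2·92.16 − 116.64) = ½√505.76 ≈ ½·22.4891 ≈ 11.2446

m_a = 7.046, m_b = 12.03, m_c = 11.24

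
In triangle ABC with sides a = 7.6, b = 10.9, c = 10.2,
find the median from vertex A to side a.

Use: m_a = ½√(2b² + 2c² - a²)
m_a = ½√(2·10.9² + 2·10.2² − 7.6²) = ½√(2·118.81 + 2·104.04 − 57.76) = ½√(237.62 + 208.08 − 57.76) = ½√387.94
√387.94 ≈ 19.6962, so m_a ≈ 9.8481

m_a = 9.848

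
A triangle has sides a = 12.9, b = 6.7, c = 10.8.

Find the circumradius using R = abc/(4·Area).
First find the area with Heron's formula.
s = (12.9 + 6.7 + 10.8)/2 = 15.2
Area = √(s(s−a)(s−b)(s−c)) = √(15.2·2.3·8.5·4.4) ≈ √1307.5 ≈ 36.1594
abc = 12.9·6.7·10.8 = 933.444
R = abc/(4·Area) ≈ 933.444/(4·36.1594) = 933.444/144.638 ≈ 6.45367

R = 6.454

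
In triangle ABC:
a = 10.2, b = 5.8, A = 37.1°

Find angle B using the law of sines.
a/sin(A) = b/sin(B)  ⇒  sin(B) = b·sin(A)/a = 5.8·sin(37.1°)/10.2
sin(37.1°) ≈ 0.603208
sin(B) ≈ 5.8·0.603208/10.2 ≈ 3.49861/10.2 ≈ 0.343001
B = arcsin(0.343001) ≈ 20.0598°
(Since b ≤ a we need B ≤ A, so the obtuse alternative 180° − 20.0598° ≈ 159.94° is rejected.)

B = 20.06°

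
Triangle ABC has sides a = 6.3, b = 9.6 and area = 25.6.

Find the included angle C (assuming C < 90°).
Area = ½·a·b·sin(C)  ⇒  sin(C) = 2·Area/(a·b) = 2·25.6/(6.3·9.6) = 51.2/60.48 ≈ 0.846561
C = arcsin(0.846561) ≈ 57.8396° (taking the acute solution since C < 90°)

C = 57.84°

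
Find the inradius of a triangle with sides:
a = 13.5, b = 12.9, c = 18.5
r = Area/s where s is the semi-perimeter.
s = (13.5 + 12.9 + 18.5)/2 = 44.9/2 = 22.45
Area = √(s(s−a)(s−b)(s−c)) = √(22.45·8.95·9.55·3.95) ≈ √7579.49 ≈ 87.0603
r ≈ 87.0603/22.45 ≈ 3.87796

r = 3.878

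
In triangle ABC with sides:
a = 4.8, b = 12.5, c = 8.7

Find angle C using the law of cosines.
c² = a² + b² − 2ab·cos(C)  ⇒  cos(C) = (a² + b² − c²)/(2ab)
cos(C) = (4.8² + 12.5² − 8.7²)/(2·4.8·12.5) = (23.04 + 156.25 − 75.69)/120 = 103.6/120 ≈ 0.863333
C = arccos(0.863333) ≈ 30.3071°

C = 30.31°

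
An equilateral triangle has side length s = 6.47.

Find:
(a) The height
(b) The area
(a) The height splits the triangle into two 30-60-90 halves: h = s·√3/2 = 6.47·1.73205/2 ≈ 11.2064/2 ≈ 5.60318
(b) Area = (√3/4)·s² = (√3/4)·6.47² = (√3/4)·41.8609 ≈ 0.433013·41.8609 ≈ 18.1263

Height = 5.603, Area = 18.13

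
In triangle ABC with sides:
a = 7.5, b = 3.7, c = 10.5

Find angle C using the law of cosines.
c² = a² + b² − 2ab·cos(C)  ⇒  cos(C) = (a² + b² − c²)/(2ab)
cos(C) = (7.5² + 3.7² − 10.5²)/(2·7.5·3.7) = (56.25 + 13.69 − 110.25)/55.5 = -40.31/55.5 ≈ -0.726306
C = arccos(-0.726306) ≈ 136.578°

C = 136.6°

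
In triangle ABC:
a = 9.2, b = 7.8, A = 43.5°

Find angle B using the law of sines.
a/sin(A) = b/sin(B)  ⇒  sin(B) = b·sin(A)/a = 7.8·sin(43.5°)/9.2
sin(43.5°) ≈ 0.688355
sin(B) ≈ 7.8·0.688355/9.2 ≈ 5.36917/9.2 ≈ 0.583605
B = arcsin(0.583605) ≈ 35.7045°
(Since b ≤ a we need B ≤ A, so the obtuse alternative 180° − 35.7045° ≈ 144.296° is rejected.)

B = 35.7°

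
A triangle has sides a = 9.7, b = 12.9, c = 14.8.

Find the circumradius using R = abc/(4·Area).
First find the area with Heron's formula.
s = (9.7 + 12.9 + 14.8)/2 = 18.7
Area = √(s(s−a)(s−b)(s−c)) = √(18.7·9·5.8·3.9) ≈ √3806.95 ≈ 61.7005
abc = 9.7·12.9·14.8 = 1851.924
R = abc/(4·Area) ≈ 1851.924/(4·61.7005) = 1851.924/246.802 ≈ 7.50369

R = 7.504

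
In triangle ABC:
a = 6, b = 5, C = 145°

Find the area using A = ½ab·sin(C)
A = ½·a·b·sin(C) = ½·6·5·sin(145°)
sin(145°) ≈ 0.573576
A ≈ ½·30·0.573576 = 15·0.573576 ≈ 8.60365

Area = 8.604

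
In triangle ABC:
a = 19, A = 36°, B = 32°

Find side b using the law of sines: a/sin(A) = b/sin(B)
a/sin(A) = b/sin(B)  ⇒  b = a·sin(B)/sin(A) = 19·sin(32°)/sin(36°)
sin(32°) ≈ 0.529919, sin(36°) ≈ 0.587785
b ≈ 19·0.529919/0.587785 ≈ 10.0685/0.587785 ≈ 17.1295

b = 17.13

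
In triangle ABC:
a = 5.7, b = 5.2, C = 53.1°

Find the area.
Two sides and the included angle (SAS): A = ½·a·b·sin(C) = ½·5.7·5.2·sin(53.1°)
sin(53.1°) ≈ 0.799685
A ≈ ½·29.64·0.799685 = 14.82·0.799685 ≈ 11.8513

Area = 11.85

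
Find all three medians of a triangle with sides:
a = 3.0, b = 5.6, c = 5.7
Median formula: m_a = ½√(2b² + 2c² − a²) (and cyclically). a² = 9, b² = 31.36, c² = 32.49.
m_a = ½√(2·31.36 + 2·32.49 − 9) = ½√118.7 ≈ ½·10.895 ≈ 5.44748
m_b = ½√(2·9 + 2·32.49 − 31.36) = ½√51.62 ≈ ½·7.18471 ≈ 3.59235
m_c = ½√(2·9 + 2·31.36 − 32.49) = ½√48.23 ≈ ½·6.94478 ≈ 3.47239

m_a = 5.447, m_b = 3.592, m_c = 3.472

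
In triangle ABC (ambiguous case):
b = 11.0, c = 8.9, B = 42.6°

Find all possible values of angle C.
b/sin(B) = c/sin(C)  ⇒  sin(C) = c·sin(B)/b = 8.9·sin(42.6°)/11.0
sin(42.6°) ≈ 0.676876
sin(C) ≈ 8.9·0.676876/11.0 ≈ 6.0242/11.0 ≈ 0.547654
Candidate 1: C₁ = arcsin(0.547654) ≈ 33.2062°  →  A = 180° − 42.6° − 33.2062° ≈ 104.194° > 0, valid
Candidate 2: C₂ = 180° − C₁ ≈ 146.794°  →  A = 180° − 42.6° − 146.794° ≈ -9.3938° ≤ 0, not a valid triangle

C = 33.21° (one solution)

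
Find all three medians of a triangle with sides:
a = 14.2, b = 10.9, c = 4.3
Median formula: m_a = ½√(2b² + 2c² − a²) (and cyclically). a² = 201.64, b² = 118.81, c² = 18.49.
m_a = ½√(2·118.81 + 2·18.49 − 201.64) = ½√72.96 ≈ ½·8.54166 ≈ 4.27083
m_b = ½√(2·201.64 + 2·18.49 − 118.81) = ½√321.45 ≈ ½·17.929 ≈ 8.96451
m_c = ½√(2·201.64 + 2·118.81 − 18.49) = ½√622.41 ≈ ½·24.9481 ≈ 12.4741

m_a = 4.271, m_b = 8.965, m_c = 12.47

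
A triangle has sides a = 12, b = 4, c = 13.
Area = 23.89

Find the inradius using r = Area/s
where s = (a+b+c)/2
s = (12 + 4 + 13)/2 = 29/2 = 14.5
r = Area/s = 23.89/14.5 ≈ 1.64759

r = 1.648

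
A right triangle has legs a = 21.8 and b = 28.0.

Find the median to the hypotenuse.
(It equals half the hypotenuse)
Hypotenuse c = √(a² + b²) = √(475.24 + 784) = √1259.24 ≈ 35.4858
Median to hypotenuse = c/2 ≈ 35.4858/2 ≈ 17.7429

Median = 17.74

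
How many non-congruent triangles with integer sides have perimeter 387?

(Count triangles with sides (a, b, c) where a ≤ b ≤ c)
Let a ≤ b ≤ c with a + b + c = 387. The only binding inequality is a + b > c, i.e. 387 − c > c, so c < 387/2; and c ≥ 387/3 since c is the largest side.
So 129 ≤ c ≤ 193. For each c, b runs from ⌈(387 − c)/2⌉ up to c (then a = 387 − b − c satisfies 1 ≤ a ≤ b automatically), giving c − ⌈(387 − c)/2⌉ + 1 choices.
Summing over c: 1 + 2 + 4 + 5 + … + 95 + 97  (65 terms, c = 129, …, 193) = 3169
Check (closed form: nearest integer to p²/48 for even p, (p+3)²/48 for odd p): (387+3)²/48 = 390²/48 = 152100/48 ≈ 3168.75 → 3169

3169 triangles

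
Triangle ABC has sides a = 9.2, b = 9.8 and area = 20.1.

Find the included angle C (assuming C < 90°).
Area = ½·a·b·sin(C)  ⇒  sin(C) = 2·Area/(a·b) = 2·20.1/(9.2·9.8) = 40.2/90.16 ≈ 0.445874
C = arcsin(0.445874) ≈ 26.4793° (taking the acute solution since C < 90°)

C = 26.48°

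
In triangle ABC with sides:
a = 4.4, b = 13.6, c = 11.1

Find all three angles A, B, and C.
Law of cosines for each angle (a² = 19.36, b² = 184.96, c² = 123.21):
cos(A) = (b² + c² − a²)/(2bc) = (184.96 + 123.21 − 19.36)/(2·13.6·11.1) = 288.81/301.92 ≈ 0.956578  ⇒  A ≈ 16.9464°
cos(B) = (a² + c² − b²)/(2ac) = (19.36 + 123.21 − 184.96)/(2·4.4·11.1) = -42.39/97.68 ≈ -0.433968  ⇒  B ≈ 115.72°
cos(C) = (a² + b² − c²)/(2ab) = (19.36 + 184.96 − 123.21)/(2·4.4·13.6) = 81.11/119.68 ≈ 0.677724  ⇒  C ≈ 47.334°
Check: A + B + C ≈ 180°

A = 16.95°, B = 115.7°, C = 47.33°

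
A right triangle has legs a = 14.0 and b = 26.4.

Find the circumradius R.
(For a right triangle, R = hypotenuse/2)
Hypotenuse c = √(a² + b²) = √(196 + 696.96) = √892.96 ≈ 29.8824
R = c/2 ≈ 29.8824/2 ≈ 14.9412

R = 14.94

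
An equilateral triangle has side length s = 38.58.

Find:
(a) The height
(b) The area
(a) The height splits the triangle into two 30-60-90 halves: h = s·√3/2 = 38.58·1.73205/2 ≈ 66.8225/2 ≈ 33.4113
(b) Area = (√3/4)·s² = (√3/4)·38.58² = (√3/4)·1488.4164 ≈ 0.433013·1488.4164 ≈ 644.503

Height = 33.41, Area = 644.5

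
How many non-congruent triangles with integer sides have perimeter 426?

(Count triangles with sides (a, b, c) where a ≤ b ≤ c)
Let a ≤ b ≤ c with a + b + c = 426. The only binding inequality is a + b > c, i.e. 426 − c > c, so c < 426/2; and c ≥ 426/3 since c is the largest side.
So 142 ≤ c ≤ 212. For each c, b runs from ⌈(426 − c)/2⌉ up to c (then a = 426 − b − c satisfies 1 ≤ a ≤ b automatically), giving c − ⌈(426 − c)/2⌉ + 1 choices.
Summing over c: 1 + 2 + 4 + 5 + … + 104 + 106  (71 terms, c = 142, …, 212) = 3781
Check (closed form: nearest integer to p²/48 for even p, (p+3)²/48 for odd p): 426²/48 = 181476/48 ≈ 3780.75 → 3781

3781 triangles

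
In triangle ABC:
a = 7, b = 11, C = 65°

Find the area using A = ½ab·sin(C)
A = ½·a·b·sin(C) = ½·7·11·sin(65°)
sin(65°) ≈ 0.906308
A ≈ ½·77·0.906308 = 38.5·0.906308 ≈ 34.8928

Area = 34.89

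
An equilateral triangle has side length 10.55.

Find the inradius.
r = Area/s with s the semi-perimeter.
Area = (√3/4)·10.55² = (√3/4)·111.3025 ≈ 0.433013·111.3025 ≈ 48.1954
s = 3·10.55/2 = 15.825
r ≈ 48.1954/15.825 ≈ 3.04552
(Equivalently r = side/(2√3) = 10.55/3.4641 ≈ 3.04552.)

r = 3.046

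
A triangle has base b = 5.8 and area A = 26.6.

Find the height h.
A = ½·b·h  ⇒  h = 2A/b = 2·26.6/5.8 = 53.2/5.8 ≈ 9.17241

h = 9.172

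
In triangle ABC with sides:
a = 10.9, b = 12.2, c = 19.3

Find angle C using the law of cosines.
c² = a² + b² − 2ab·cos(C)  ⇒  cos(C) = (a² + b² − c²)/(2ab)
cos(C) = (10.9² + 12.2² − 19.3²)/(2·10.9·12.2) = (118.81 + 148.84 − 372.49)/265.96 = -104.84/265.96 ≈ -0.394195
C = arccos(-0.394195) ≈ 113.216°

C = 113.2°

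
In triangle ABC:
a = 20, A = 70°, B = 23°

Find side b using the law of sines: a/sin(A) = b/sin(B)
a/sin(A) = b/sin(B)  ⇒  b = a·sin(B)/sin(A) = 20·sin(23°)/sin(70°)
sin(23°) ≈ 0.390731, sin(70°) ≈ 0.939693
b ≈ 20·0.390731/0.939693 ≈ 7.81462/0.939693 ≈ 8.31615

b = 8.316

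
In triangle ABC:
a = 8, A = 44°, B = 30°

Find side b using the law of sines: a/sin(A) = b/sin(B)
a/sin(A) = b/sin(B)  ⇒  b = a·sin(B)/sin(A) = 8·sin(30°)/sin(44°)
sin(30°) ≈ 0.5, sin(44°) ≈ 0.694658
b ≈ 8·0.5/0.694658 ≈ 4/0.694658 ≈ 5.75823

b = 5.758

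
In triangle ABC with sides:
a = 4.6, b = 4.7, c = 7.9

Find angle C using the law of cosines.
c² = a² + b² − 2ab·cos(C)  ⇒  cos(C) = (a² + b² − c²)/(2ab)
cos(C) = (4.6² + 4.7² − 7.9²)/(2·4.6·4.7) = (21.16 + 22.09 − 62.41)/43.24 = -19.16/43.24 ≈ -0.443108
C = arccos(-0.443108) ≈ 116.302°

C = 116.3°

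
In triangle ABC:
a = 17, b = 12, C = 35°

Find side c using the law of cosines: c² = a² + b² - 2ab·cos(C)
c² = 17² + 12² − 2·17·12·cos(35°)
cos(35°) ≈ 0.819152
c² ≈ 289 + 144 − 408·(0.819152) ≈ 433 − 334.214 ≈ 98.786
c ≈ √98.786 ≈ 9.93911

c = 9.939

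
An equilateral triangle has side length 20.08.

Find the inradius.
r = Area/s with s the semi-perimeter.
Area = (√3/4)·20.08² = (√3/4)·403.2064 ≈ 0.433013·403.2064 ≈ 174.593
s = 3·20.08/2 = 30.12
r ≈ 174.593/30.12 ≈ 5.7966
(Equivalently r = side/(2√3) = 20.08/3.4641 ≈ 5.7966.)

r = 5.797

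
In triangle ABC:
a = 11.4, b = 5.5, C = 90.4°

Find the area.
Two sides and the included angle (SAS): A = ½·a·b·sin(C) = ½·11.4·5.5·sin(90.4°)
sin(90.4°) ≈ 0.999976
A ≈ ½·62.7·0.999976 = 31.35·0.999976 ≈ 31.3492

Area = 31.35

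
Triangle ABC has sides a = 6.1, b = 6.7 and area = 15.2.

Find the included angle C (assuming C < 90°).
Area = ½·a·b·sin(C)  ⇒  sin(C) = 2·Area/(a·b) = 2·15.2/(6.1·6.7) = 30.4/40.87 ≈ 0.743822
C = arcsin(0.743822) ≈ 48.058° (taking the acute solution since C < 90°)

C = 48.06°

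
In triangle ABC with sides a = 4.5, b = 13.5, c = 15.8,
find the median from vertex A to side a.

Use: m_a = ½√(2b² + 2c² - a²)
m_a = ½√(2·13.5² + 2·15.8² − 4.5²) = ½√(2·182.25 + 2·249.64 − 20.25) = ½√(364.5 + 499.28 − 20.25) = ½√843.53
√843.53 ≈ 29.0436, so m_a ≈ 14.5218

m_a = 14.52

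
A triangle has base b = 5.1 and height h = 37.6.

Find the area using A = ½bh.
A = ½·b·h = ½·5.1·37.6 = ½·191.76 = 95.88

Area = 95.88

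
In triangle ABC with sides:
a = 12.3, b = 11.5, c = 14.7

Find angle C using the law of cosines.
c² = a² + b² − 2ab·cos(C)  ⇒  cos(C) = (a² + b² − c²)/(2ab)
cos(C) = (12.3² + 11.5² − 14.7²)/(2·12.3·11.5) = (151.29 + 132.25 − 216.09)/282.9 = 67.45/282.9 ≈ 0.238423
C = arccos(0.238423) ≈ 76.2065°

C = 76.21°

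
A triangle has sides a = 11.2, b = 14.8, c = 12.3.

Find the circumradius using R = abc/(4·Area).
First find the area with Heron's formula.
s = (11.2 + 14.8 + 12.3)/2 = 19.15
Area = √(s(s−a)(s−b)(s−c)) = √(19.15·7.95·4.35·6.85) ≈ √4536.45 ≈ 67.3531
abc = 11.2·14.8·12.3 = 2038.848
R = abc/(4·Area) ≈ 2038.848/(4·67.3531) = 2038.848/269.413 ≈ 7.56775

R = 7.568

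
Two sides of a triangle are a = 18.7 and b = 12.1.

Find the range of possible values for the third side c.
Triangle inequality: |a − b| < c < a + b
|a − b| = |18.7 − 12.1| = 6.6
a + b = 18.7 + 12.1 = 30.8

6.6 < c < 30.8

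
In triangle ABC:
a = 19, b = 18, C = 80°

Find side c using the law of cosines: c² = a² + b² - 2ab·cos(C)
c² = 19² + 18² − 2·19·18·cos(80°)
cos(80°) ≈ 0.173648
c² ≈ 361 + 324 − 684·(0.173648) ≈ 685 − 118.775 ≈ 566.225
c ≈ √566.225 ≈ 23.7955

c = 23.8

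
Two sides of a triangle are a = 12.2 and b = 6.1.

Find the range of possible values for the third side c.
Triangle inequality: |a − b| < c < a + b
|a − b| = |12.2 − 6.1| = 6.1
a + b = 12.2 + 6.1 = 18.3

6.1 < c < 18.3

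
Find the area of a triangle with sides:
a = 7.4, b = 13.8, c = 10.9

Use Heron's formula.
s = (7.4 + 13.8 + 10.9)/2 = 32.1/2 = 16.05
s − a = 8.65, s − b = 2.25, s − c = 5.15
s(s−a)(s−b)(s−c) = 16.05·8.65·2.25·5.15 ≈ 1608.72
Area = √1608.72 ≈ 40.1089

Area = 40.11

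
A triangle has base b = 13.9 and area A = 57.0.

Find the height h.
A = ½·b·h  ⇒  h = 2A/b = 2·57.0/13.9 = 114/13.9 ≈ 8.20144

h = 8.201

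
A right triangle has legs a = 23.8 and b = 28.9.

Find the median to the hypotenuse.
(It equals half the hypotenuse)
Hypotenuse c = √(a² + b²) = √(566.44 + 835.21) = √1401.65 ≈ 37.4386
Median to hypotenuse = c/2 ≈ 37.4386/2 ≈ 18.7193

Median = 18.72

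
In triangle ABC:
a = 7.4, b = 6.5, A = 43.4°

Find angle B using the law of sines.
a/sin(A) = b/sin(B)  ⇒  sin(B) = b·sin(A)/a = 6.5·sin(43.4°)/7.4
sin(43.4°) ≈ 0.687088
sin(B) ≈ 6.5·0.687088/7.4 ≈ 4.46607/7.4 ≈ 0.603523
B = arcsin(0.603523) ≈ 37.1226°
(Since b ≤ a we need B ≤ A, so the obtuse alternative 180° − 37.1226° ≈ 142.877° is rejected.)

B = 37.12°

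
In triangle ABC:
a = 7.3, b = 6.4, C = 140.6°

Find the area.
Two sides and the included angle (SAS): A = ½·a·b·sin(C) = ½·7.3·6.4·sin(140.6°)
sin(140.6°) ≈ 0.634731
A ≈ ½·46.72·0.634731 = 23.36·0.634731 ≈ 14.8273

Area = 14.83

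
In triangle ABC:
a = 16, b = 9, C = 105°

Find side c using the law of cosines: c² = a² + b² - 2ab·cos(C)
c² = 16² + 9² − 2·16·9·cos(105°)
cos(105°) ≈ -0.258819
c² ≈ 256 + 81 − 288·(-0.258819) ≈ 337 + 74.5399 ≈ 411.54
c ≈ √411.54 ≈ 20.2864

c = 20.29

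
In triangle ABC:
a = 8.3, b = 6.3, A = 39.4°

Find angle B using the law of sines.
a/sin(A) = b/sin(B)  ⇒  sin(B) = b·sin(A)/a = 6.3·sin(39.4°)/8.3
sin(39.4°) ≈ 0.634731
sin(B) ≈ 6.3·0.634731/8.3 ≈ 3.9988/8.3 ≈ 0.481783
B = arcsin(0.481783) ≈ 28.8019°
(Since b ≤ a we need B ≤ A, so the obtuse alternative 180° − 28.8019° ≈ 151.198° is rejected.)

B = 28.8°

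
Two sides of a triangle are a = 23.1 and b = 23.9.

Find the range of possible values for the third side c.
Triangle inequality: |a − b| < c < a + b
|a − b| = |23.1 − 23.9| = 0.8
a + b = 23.1 + 23.9 = 47

0.8 < c < 47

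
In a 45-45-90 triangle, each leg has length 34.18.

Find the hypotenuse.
In a 45-45-90 triangle the sides are in ratio 1 : 1 : √2, so hypotenuse = leg·√2.
Hypotenuse = 34.18·√2 ≈ 34.18·1.41421 ≈ 48.3378

Hypotenuse = 34.18√2 = 48.34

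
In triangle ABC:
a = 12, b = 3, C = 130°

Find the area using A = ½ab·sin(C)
A = ½·a·b·sin(C) = ½·12·3·sin(130°)
sin(130°) ≈ 0.766044
A ≈ ½·36·0.766044 = 18·0.766044 ≈ 13.7888

Area = 13.79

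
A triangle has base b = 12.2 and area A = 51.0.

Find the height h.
A = ½·b·h  ⇒  h = 2A/b = 2·51.0/12.2 = 102/12.2 ≈ 8.36066

h = 8.361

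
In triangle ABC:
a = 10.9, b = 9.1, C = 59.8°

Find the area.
Two sides and the included angle (SAS): A = ½·a·b·sin(C) = ½·10.9·9.1·sin(59.8°)
sin(59.8°) ≈ 0.864275
A ≈ ½·99.19·0.864275 = 49.595·0.864275 ≈ 42.8637

Area = 42.86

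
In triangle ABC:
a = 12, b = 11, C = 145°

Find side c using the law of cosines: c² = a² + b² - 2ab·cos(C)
c² = 12² + 11² − 2·12·11·cos(145°)
cos(145°) ≈ -0.819152
c² ≈ 144 + 121 − 264·(-0.819152) ≈ 265 + 216.256 ≈ 481.256
c ≈ √481.256 ≈ 21.9376

c = 21.94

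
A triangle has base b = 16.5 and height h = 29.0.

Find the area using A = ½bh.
A = ½·b·h = ½·16.5·29.0 = ½·478.5 = 239.25

Area = 239.25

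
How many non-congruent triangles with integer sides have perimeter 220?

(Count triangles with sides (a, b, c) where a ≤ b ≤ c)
Let a ≤ b ≤ c with a + b + c = 220. The only binding inequality is a + b > c, i.e. 220 − c > c, so c < 220/2; and c ≥ 220/3 since c is the largest side.
So 74 ≤ c ≤ 109. For each c, b runs from ⌈(220 − c)/2⌉ up to c (then a = 220 − b − c satisfies 1 ≤ a ≤ b automatically), giving c − ⌈(220 − c)/2⌉ + 1 choices.
Summing over c: 2 + 3 + 5 + 6 + … + 53 + 54  (36 terms, c = 74, …, 109) = 1008
Check (closed form: nearest integer to p²/48 for even p, (p+3)²/48 for odd p): 220²/48 = 48400/48 ≈ 1008.33 → 1008

1008 triangles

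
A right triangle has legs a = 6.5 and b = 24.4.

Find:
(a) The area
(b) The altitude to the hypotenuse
(a) The legs are perpendicular, so Area = ½·a·b = ½·6.5·24.4 = ½·158.6 = 79.3
(b) Hypotenuse c = √(a² + b²) = √(42.25 + 595.36) = √637.61 ≈ 25.2509
    Area = ½·c·h_c  ⇒  h_c = 2·Area/c = 158.6/25.2509 ≈ 6.28095

Area = 79.3, h_c = 6.281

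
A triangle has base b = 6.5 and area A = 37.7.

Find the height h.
A = ½·b·h  ⇒  h = 2A/b = 2·37.7/6.5 = 75.4/6.5 ≈ 11.6

h = 11.6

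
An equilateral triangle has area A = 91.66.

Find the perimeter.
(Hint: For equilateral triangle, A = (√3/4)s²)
A = (√3/4)s²  ⇒  s² = 4A/√3 = 4·91.66/√3 = 366.64/1.73205 ≈ 211.68
s ≈ √211.68 ≈ 14.5492
Perimeter = 3s ≈ 3·14.5492 ≈ 43.6476

Perimeter = 43.65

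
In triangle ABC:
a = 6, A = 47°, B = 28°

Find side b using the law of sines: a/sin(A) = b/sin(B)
a/sin(A) = b/sin(B)  ⇒  b = a·sin(B)/sin(A) = 6·sin(28°)/sin(47°)
sin(28°) ≈ 0.469472, sin(47°) ≈ 0.731354
b ≈ 6·0.469472/0.731354 ≈ 2.81683/0.731354 ≈ 3.85153

b = 3.852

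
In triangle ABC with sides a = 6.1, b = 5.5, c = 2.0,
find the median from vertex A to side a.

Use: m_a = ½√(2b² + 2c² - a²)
m_a = ½√(2·5.5² + 2·2.0² − 6.1²) = ½√(2·30.25 + 2·4 − 37.21) = ½√(60.5 + 8 − 37.21) = ½√31.29
√31.29 ≈ 5.59375, so m_a ≈ 2.79687

m_a = 2.797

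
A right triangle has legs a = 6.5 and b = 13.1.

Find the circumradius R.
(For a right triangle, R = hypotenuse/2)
Hypotenuse c = √(a² + b²) = √(42.25 + 171.61) = √213.86 ≈ 14.624
R = c/2 ≈ 14.624/2 ≈ 7.31198

R = 7.312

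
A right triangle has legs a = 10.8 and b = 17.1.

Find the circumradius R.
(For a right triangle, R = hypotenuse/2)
Hypotenuse c = √(a² + b²) = √(116.64 + 292.41) = √409.05 ≈ 20.225
R = c/2 ≈ 20.225/2 ≈ 10.1125

R = 10.11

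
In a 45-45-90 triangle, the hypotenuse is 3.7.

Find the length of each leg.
In a 45-45-90 triangle hypotenuse = leg·√2, so leg = hypotenuse/√2.
Leg = 3.7/√2 ≈ 3.7/1.41421 ≈ 2.6163

Each leg = 2.616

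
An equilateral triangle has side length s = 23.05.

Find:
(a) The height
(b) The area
(a) The height splits the triangle into two 30-60-90 halves: h = s·√3/2 = 23.05·1.73205/2 ≈ 39.9238/2 ≈ 19.9619
(b) Area = (√3/4)·s² = (√3/4)·23.05² = (√3/4)·531.3025 ≈ 0.433013·531.3025 ≈ 230.061

Height = 19.96, Area = 230.1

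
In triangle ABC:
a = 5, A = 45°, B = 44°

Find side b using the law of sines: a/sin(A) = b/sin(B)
a/sin(A) = b/sin(B)  ⇒  b = a·sin(B)/sin(A) = 5·sin(44°)/sin(45°)
sin(44°) ≈ 0.694658, sin(45°) ≈ 0.707107
b ≈ 5·0.694658/0.707107 ≈ 3.47329/0.707107 ≈ 4.91198

b = 4.912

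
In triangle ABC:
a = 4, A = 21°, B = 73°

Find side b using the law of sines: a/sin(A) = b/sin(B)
a/sin(A) = b/sin(B)  ⇒  b = a·sin(B)/sin(A) = 4·sin(73°)/sin(21°)
sin(73°) ≈ 0.956305, sin(21°) ≈ 0.358368
b ≈ 4·0.956305/0.358368 ≈ 3.82522/0.358368 ≈ 10.674

b = 10.67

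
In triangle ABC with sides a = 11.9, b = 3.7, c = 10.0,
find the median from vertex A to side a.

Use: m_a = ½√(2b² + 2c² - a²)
m_a = ½√(2·3.7² + 2·10.0² − 11.9²) = ½√(2·13.69 + 2·100 − 141.61) = ½√(27.38 + 200 − 141.61) = ½√85.77
√85.77 ≈ 9.26121, so m_a ≈ 4.6306

m_a = 4.631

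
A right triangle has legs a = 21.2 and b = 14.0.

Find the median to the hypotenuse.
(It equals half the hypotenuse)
Hypotenuse c = √(a² + b²) = √(449.44 + 196) = √645.44 ≈ 25.4055
Median to hypotenuse = c/2 ≈ 25.4055/2 ≈ 12.7028

Median = 12.7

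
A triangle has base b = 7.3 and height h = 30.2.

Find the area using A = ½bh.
A = ½·b·h = ½·7.3·30.2 = ½·220.46 = 110.23

Area = 110.23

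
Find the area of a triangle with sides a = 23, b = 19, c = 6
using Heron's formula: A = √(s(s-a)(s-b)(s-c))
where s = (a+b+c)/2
s = (23 + 19 + 6)/2 = 48/2 = 24
s − a = 1, s − b = 5, s − c = 18
s(s−a)(s−b)(s−c) = 24·1·5·18 = 2160
Area = √2160 ≈ 46.4758

s = 24.0, Area = 46.48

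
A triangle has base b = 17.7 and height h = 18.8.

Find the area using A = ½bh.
A = ½·b·h = ½·17.7·18.8 = ½·332.76 = 166.38

Area = 166.38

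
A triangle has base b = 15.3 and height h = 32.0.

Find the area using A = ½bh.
A = ½·b·h = ½·15.3·32.0 = ½·489.6 = 244.8

Area = 244.8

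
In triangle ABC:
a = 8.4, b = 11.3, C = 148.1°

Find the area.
Two sides and the included angle (SAS): A = ½·a·b·sin(C) = ½·8.4·11.3·sin(148.1°)
sin(148.1°) ≈ 0.528438
A ≈ ½·94.92·0.528438 = 47.46·0.528438 ≈ 25.0797

Area = 25.08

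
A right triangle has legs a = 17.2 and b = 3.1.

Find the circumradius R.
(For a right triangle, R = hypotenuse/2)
Hypotenuse c = √(a² + b²) = √(295.84 + 9.61) = √305.45 ≈ 17.4771
R = c/2 ≈ 17.4771/2 ≈ 8.73856

R = 8.739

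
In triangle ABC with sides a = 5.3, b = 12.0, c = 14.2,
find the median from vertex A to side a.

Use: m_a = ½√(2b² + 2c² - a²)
m_a = ½√(2·12.0² + 2·14.2² − 5.3²) = ½√(2·144 + 2·201.64 − 28.09) = ½√(288 + 403.28 − 28.09) = ½√663.19
√663.19 ≈ 25.7525, so m_a ≈ 12.8762

m_a = 12.88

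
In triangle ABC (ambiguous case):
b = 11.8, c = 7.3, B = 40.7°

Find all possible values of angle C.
b/sin(B) = c/sin(C)  ⇒  sin(C) = c·sin(B)/b = 7.3·sin(40.7°)/11.8
sin(40.7°) ≈ 0.652098
sin(C) ≈ 7.3·0.652098/11.8 ≈ 4.76032/11.8 ≈ 0.403417
Candidate 1: C₁ = arcsin(0.403417) ≈ 23.792°  →  A = 180° − 40.7° − 23.792° ≈ 115.508° > 0, valid
Candidate 2: C₂ = 180° − C₁ ≈ 156.208°  →  A = 180° − 40.7° − 156.208° ≈ -16.908° ≤ 0, not a valid triangle

C = 23.79° (one solution)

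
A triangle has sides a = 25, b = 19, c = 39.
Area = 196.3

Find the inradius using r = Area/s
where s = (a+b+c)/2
s = (25 + 19 + 39)/2 = 83/2 = 41.5
r = Area/s = 196.3/41.5 ≈ 4.73012

r = 4.73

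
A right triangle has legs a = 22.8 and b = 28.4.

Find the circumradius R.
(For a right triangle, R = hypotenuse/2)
Hypotenuse c = √(a² + b²) = √(519.84 + 806.56) = √1326.4 ≈ 36.4198
R = c/2 ≈ 36.4198/2 ≈ 18.2099

R = 18.21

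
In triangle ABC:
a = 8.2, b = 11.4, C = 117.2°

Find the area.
Two sides and the included angle (SAS): A = ½·a·b·sin(C) = ½·8.2·11.4·sin(117.2°)
sin(117.2°) ≈ 0.889416
A ≈ ½·93.48·0.889416 = 46.74·0.889416 ≈ 41.5713

Area = 41.57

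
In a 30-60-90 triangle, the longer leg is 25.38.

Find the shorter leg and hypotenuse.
In a 30-60-90 triangle the sides are in ratio 1 : √3 : 2, so short leg = long leg/√3 and hypotenuse = 2·(short leg).
Short leg = 25.38/√3 ≈ 25.38/1.73205 ≈ 14.6531
Hypotenuse = 2·14.6531 ≈ 29.3063

Short leg = 14.65, Hypotenuse = 29.31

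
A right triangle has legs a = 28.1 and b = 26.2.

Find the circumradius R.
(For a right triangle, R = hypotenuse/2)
Hypotenuse c = √(a² + b²) = √(789.61 + 686.44) = √1476.05 ≈ 38.4194
R = c/2 ≈ 38.4194/2 ≈ 19.2097

R = 19.21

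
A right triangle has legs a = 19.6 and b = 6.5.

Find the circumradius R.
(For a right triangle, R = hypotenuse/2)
Hypotenuse c = √(a² + b²) = √(384.16 + 42.25) = √426.41 ≈ 20.6497
R = c/2 ≈ 20.6497/2 ≈ 10.3248

R = 10.32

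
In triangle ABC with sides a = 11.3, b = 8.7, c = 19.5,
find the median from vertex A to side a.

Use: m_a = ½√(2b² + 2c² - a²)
m_a = ½√(2·8.7² + 2·19.5² − 11.3²) = ½√(2·75.69 + 2·380.25 − 127.69) = ½√(151.38 + 760.5 − 127.69) = ½√784.19
√784.19 ≈ 28.0034, so m_a ≈ 14.0017

m_a = 14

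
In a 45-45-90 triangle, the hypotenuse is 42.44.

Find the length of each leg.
In a 45-45-90 triangle hypotenuse = leg·√2, so leg = hypotenuse/√2.
Leg = 42.44/√2 ≈ 42.44/1.41421 ≈ 30.0096

Each leg = 30.01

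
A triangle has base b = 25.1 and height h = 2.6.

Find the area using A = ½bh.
A = ½·b·h = ½·25.1·2.6 = ½·65.26 = 32.63

Area = 32.63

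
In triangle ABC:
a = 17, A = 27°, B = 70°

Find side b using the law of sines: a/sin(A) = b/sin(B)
a/sin(A) = b/sin(B)  ⇒  b = a·sin(B)/sin(A) = 17·sin(70°)/sin(27°)
sin(70°) ≈ 0.939693, sin(27°) ≈ 0.45399
b ≈ 17·0.939693/0.45399 ≈ 15.9748/0.45399 ≈ 35.1875

b = 35.19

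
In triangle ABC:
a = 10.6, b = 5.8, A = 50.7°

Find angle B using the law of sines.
a/sin(A) = b/sin(B)  ⇒  sin(B) = b·sin(A)/a = 5.8·sin(50.7°)/10.6
sin(50.7°) ≈ 0.77384
sin(B) ≈ 5.8·0.77384/10.6 ≈ 4.48827/10.6 ≈ 0.423422
B = arcsin(0.423422) ≈ 25.0508°
(Since b ≤ a we need B ≤ A, so the obtuse alternative 180° − 25.0508° ≈ 154.949° is rejected.)

B = 25.05°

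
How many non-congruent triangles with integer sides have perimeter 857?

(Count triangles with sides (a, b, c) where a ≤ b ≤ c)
Let a ≤ b ≤ c with a + b + c = 857. The only binding inequality is a + b > c, i.e. 857 − c > c, so c < 857/2; and c ≥ 857/3 since c is the largest side.
So 286 ≤ c ≤ 428. For each c, b runs from ⌈(857 − c)/2⌉ up to c (then a = 857 − b − c satisfies 1 ≤ a ≤ b automatically), giving c − ⌈(857 − c)/2⌉ + 1 choices.
Summing over c: 1 + 3 + 4 + 6 + … + 213 + 214  (143 terms, c = 286, …, 428) = 15408
Check (closed form: nearest integer to p²/48 for even p, (p+3)²/48 for odd p): (857+3)²/48 = 860²/48 = 739600/48 ≈ 15408.33 → 15408

15408 triangles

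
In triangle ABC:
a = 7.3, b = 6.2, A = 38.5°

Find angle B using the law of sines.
a/sin(A) = b/sin(B)  ⇒  sin(B) = b·sin(A)/a = 6.2·sin(38.5°)/7.3
sin(38.5°) ≈ 0.622515
sin(B) ≈ 6.2·0.622515/7.3 ≈ 3.85959/7.3 ≈ 0.528711
B = arcsin(0.528711) ≈ 31.9184°
(Since b ≤ a we need B ≤ A, so the obtuse alternative 180° − 31.9184° ≈ 148.082° is rejected.)

B = 31.92°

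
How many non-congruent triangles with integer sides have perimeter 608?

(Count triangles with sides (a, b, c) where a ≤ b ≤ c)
Let a ≤ b ≤ c with a + b + c = 608. The only binding inequality is a + b > c, i.e. 608 − c > c, so c < 608/2; and c ≥ 608/3 since c is the largest side.
So 203 ≤ c ≤ 303. For each c, b runs from ⌈(608 − c)/2⌉ up to c (then a = 608 − b − c satisfies 1 ≤ a ≤ b automatically), giving c − ⌈(608 − c)/2⌉ + 1 choices.
Summing over c: 1 + 3 + 4 + 6 + … + 150 + 151  (101 terms, c = 203, …, 303) = 7701
Check (closed form: nearest integer to p²/48 for even p, (p+3)²/48 for odd p): 608²/48 = 369664/48 ≈ 7701.33 → 7701

7701 triangles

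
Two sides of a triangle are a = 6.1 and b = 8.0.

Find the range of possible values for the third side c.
Triangle inequality: |a − b| < c < a + b
|a − b| = |6.1 − 8.0| = 1.9
a + b = 6.1 + 8.0 = 14.1

1.9 < c < 14.1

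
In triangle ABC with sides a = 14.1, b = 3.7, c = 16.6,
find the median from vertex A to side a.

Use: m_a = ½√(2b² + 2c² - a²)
m_a = ½√(2·3.7² + 2·16.6² − 14.1²) = ½√(2·13.69 + 2·275.56 − 198.81) = ½√(27.38 + 551.12 − 198.81) = ½√379.69
√379.69 ≈ 19.4856, so m_a ≈ 9.74282

m_a = 9.743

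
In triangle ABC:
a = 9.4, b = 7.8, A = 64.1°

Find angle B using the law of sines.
a/sin(A) = b/sin(B)  ⇒  sin(B) = b·sin(A)/a = 7.8·sin(64.1°)/9.4
sin(64.1°) ≈ 0.899558
sin(B) ≈ 7.8·0.899558/9.4 ≈ 7.01655/9.4 ≈ 0.746442
B = arcsin(0.746442) ≈ 48.2831°
(Since b ≤ a we need B ≤ A, so the obtuse alternative 180° − 48.2831° ≈ 131.717° is rejected.)

B = 48.28°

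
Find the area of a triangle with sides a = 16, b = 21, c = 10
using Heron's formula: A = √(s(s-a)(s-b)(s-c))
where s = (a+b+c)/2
s = (16 + 21 + 10)/2 = 47/2 = 23.5
s − a = 7.5, s − b = 2.5, s − c = 13.5
s(s−a)(s−b)(s−c) = 23.5·7.5·2.5·13.5 = 5948.4375
Area = √5948.4375 ≈ 77.1261

s = 23.5, Area = 77.13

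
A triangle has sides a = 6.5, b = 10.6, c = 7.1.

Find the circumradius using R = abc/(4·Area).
First find the area with Heron's formula.
s = (6.5 + 10.6 + 7.1)/2 = 12.1
Area = √(s(s−a)(s−b)(s−c)) = √(12.1·5.6·1.5·5) ≈ √508.2 ≈ 22.5433
abc = 6.5·10.6·7.1 = 489.19
R = abc/(4·Area) ≈ 489.19/(4·22.5433) = 489.19/90.1732 ≈ 5.42501

R = 5.425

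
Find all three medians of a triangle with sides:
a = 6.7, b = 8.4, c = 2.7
Median formula: m_a = ½√(2b² + 2c² − a²) (and cyclically). a² = 44.89, b² = 70.56, c² = 7.29.
m_a = ½√(2·70.56 + 2·7.29 − 44.89) = ½√110.81 ≈ ½·10.5266 ≈ 5.26332
m_b = ½√(2·44.89 + 2·7.29 − 70.56) = ½√33.8 ≈ ½·5.81378 ≈ 2.90689
m_c = ½√(2·44.89 + 2·70.56 − 7.29) = ½√223.61 ≈ ½·14.9536 ≈ 7.4768

m_a = 5.263, m_b = 2.907, m_c = 7.477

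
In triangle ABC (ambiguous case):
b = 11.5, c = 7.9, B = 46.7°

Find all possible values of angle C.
b/sin(B) = c/sin(C)  ⇒  sin(C) = c·sin(B)/b = 7.9·sin(46.7°)/11.5
sin(46.7°) ≈ 0.727773
sin(C) ≈ 7.9·0.727773/11.5 ≈ 5.7494/11.5 ≈ 0.499948
Candidate 1: C₁ = arcsin(0.499948) ≈ 29.9966°  →  A = 180° − 46.7° − 29.9966° ≈ 103.303° > 0, valid
Candidate 2: C₂ = 180° − C₁ ≈ 150.003°  →  A = 180° − 46.7° − 150.003° ≈ -16.7034° ≤ 0, not a valid triangle

C = 30° (one solution)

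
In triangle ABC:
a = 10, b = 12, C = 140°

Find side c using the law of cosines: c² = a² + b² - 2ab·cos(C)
c² = 10² + 12² − 2·10·12·cos(140°)
cos(140°) ≈ -0.766044
c² ≈ 100 + 144 − 240·(-0.766044) ≈ 244 + 183.851 ≈ 427.851
c ≈ √427.851 ≈ 20.6846

c = 20.68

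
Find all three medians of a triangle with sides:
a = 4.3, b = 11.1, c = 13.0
Median formula: m_a = ½√(2b² + 2c² − a²) (and cyclically). a² = 18.49, b² = 123.21, c² = 169.
m_a = ½√(2·123.21 + 2·169 − 18.49) = ½√565.93 ≈ ½·23.7893 ≈ 11.8946
m_b = ½√(2·18.49 + 2·169 − 123.21) = ½√251.77 ≈ ½·15.8673 ≈ 7.93363
m_c = ½√(2·18.49 + 2·123.21 − 169) = ½√114.4 ≈ ½·10.6958 ≈ 5.3479

m_a = 11.89, m_b = 7.934, m_c = 5.348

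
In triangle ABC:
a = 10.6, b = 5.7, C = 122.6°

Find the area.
Two sides and the included angle (SAS): A = ½·a·b·sin(C) = ½·10.6·5.7·sin(122.6°)
sin(122.6°) ≈ 0.842452
A ≈ ½·60.42·0.842452 = 30.21·0.842452 ≈ 25.4505

Area = 25.45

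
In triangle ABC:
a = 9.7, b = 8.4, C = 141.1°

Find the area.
Two sides and the included angle (SAS): A = ½·a·b·sin(C) = ½·9.7·8.4·sin(141.1°)
sin(141.1°) ≈ 0.627963
A ≈ ½·81.48·0.627963 = 40.74·0.627963 ≈ 25.5832

Area = 25.58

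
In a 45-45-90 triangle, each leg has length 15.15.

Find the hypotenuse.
In a 45-45-90 triangle the sides are in ratio 1 : 1 : √2, so hypotenuse = leg·√2.
Hypotenuse = 15.15·√2 ≈ 15.15·1.41421 ≈ 21.4253

Hypotenuse = 15.15√2 = 21.43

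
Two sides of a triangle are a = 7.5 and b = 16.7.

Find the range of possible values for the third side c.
Triangle inequality: |a − b| < c < a + b
|a − b| = |7.5 − 16.7| = 9.2
a + b = 7.5 + 16.7 = 24.2

9.2 < c < 24.2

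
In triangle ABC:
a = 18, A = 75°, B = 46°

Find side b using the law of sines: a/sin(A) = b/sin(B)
a/sin(A) = b/sin(B)  ⇒  b = a·sin(B)/sin(A) = 18·sin(46°)/sin(75°)
sin(46°) ≈ 0.71934, sin(75°) ≈ 0.965926
b ≈ 18·0.71934/0.965926 ≈ 12.9481/0.965926 ≈ 13.4049

b = 13.4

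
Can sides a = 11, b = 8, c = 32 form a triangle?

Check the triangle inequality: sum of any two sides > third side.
a + b vs c: 11 + 8 = 19 ≤ 32  ✗
a + c vs b: 11 + 32 = 43 > 8  ✓
b + c vs a: 8 + 32 = 40 > 11  ✓

No: 11 + 8 = 19 is not > 32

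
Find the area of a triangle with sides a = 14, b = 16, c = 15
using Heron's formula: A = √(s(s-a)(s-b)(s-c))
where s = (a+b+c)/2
s = (14 + 16 + 15)/2 = 45/2 = 22.5
s − a = 8.5, s − b = 6.5, s − c = 7.5
s(s−a)(s−b)(s−c) = 22.5·8.5·6.5·7.5 = 9323.4375
Area = √9323.4375 ≈ 96.5579

s = 22.5, Area = 96.56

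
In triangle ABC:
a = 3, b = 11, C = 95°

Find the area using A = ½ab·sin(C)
A = ½·a·b·sin(C) = ½·3·11·sin(95°)
sin(95°) ≈ 0.996195
A ≈ ½·33·0.996195 = 16.5·0.996195 ≈ 16.4372

Area = 16.44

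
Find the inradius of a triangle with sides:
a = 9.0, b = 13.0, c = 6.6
r = Area/s where s is the semi-perimeter.
s = (9.0 + 13.0 + 6.6)/2 = 28.6/2 = 14.3
Area = √(s(s−a)(s−b)(s−c)) = √(14.3·5.3·1.3·7.7) ≈ √758.658 ≈ 27.5437
r ≈ 27.5437/14.3 ≈ 1.92614

r = 1.926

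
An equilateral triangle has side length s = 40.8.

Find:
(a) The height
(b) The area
(a) The height splits the triangle into two 30-60-90 halves: h = s·√3/2 = 40.8·1.73205/2 ≈ 70.6677/2 ≈ 35.3338
(b) Area = (√3/4)·s² = (√3/4)·40.8² = (√3/4)·1664.64 ≈ 0.433013·1664.64 ≈ 720.81

Height = 35.33, Area = 720.8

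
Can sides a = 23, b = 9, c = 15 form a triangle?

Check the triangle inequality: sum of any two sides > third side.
a + b vs c: 23 + 9 = 32 > 15  ✓
a + c vs b: 23 + 15 = 38 > 9  ✓
b + c vs a: 9 + 15 = 24 > 23  ✓

Yes, triangle inequality satisfied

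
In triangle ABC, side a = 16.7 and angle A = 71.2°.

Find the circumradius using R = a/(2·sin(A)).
R = a/(2·sin(A)) = 16.7/(2·sin(71.2°))
sin(71.2°) ≈ 0.946649
R ≈ 16.7/(2·0.946649) = 16.7/1.8933 ≈ 8.82058

R = 8.821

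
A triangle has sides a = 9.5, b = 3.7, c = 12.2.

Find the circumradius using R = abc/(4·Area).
First find the area with Heron's formula.
s = (9.5 + 3.7 + 12.2)/2 = 12.7
Area = √(s(s−a)(s−b)(s−c)) = √(12.7·3.2·9·0.5) ≈ √182.88 ≈ 13.5233
abc = 9.5·3.7·12.2 = 428.83
R = abc/(4·Area) ≈ 428.83/(4·13.5233) = 428.83/54.0933 ≈ 7.92761

R = 7.928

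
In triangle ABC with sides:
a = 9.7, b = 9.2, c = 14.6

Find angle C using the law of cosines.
c² = a² + b² − 2ab·cos(C)  ⇒  cos(C) = (a² + b² − c²)/(2ab)
cos(C) = (9.7² + 9.2² − 14.6²)/(2·9.7·9.2) = (94.09 + 84.64 − 213.16)/178.48 = -34.43/178.48 ≈ -0.192907
C = arccos(-0.192907) ≈ 101.122°

C = 101.1°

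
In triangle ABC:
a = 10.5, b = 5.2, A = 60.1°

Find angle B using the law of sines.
a/sin(A) = b/sin(B)  ⇒  sin(B) = b·sin(A)/a = 5.2·sin(60.1°)/10.5
sin(60.1°) ≈ 0.866897
sin(B) ≈ 5.2·0.866897/10.5 ≈ 4.50786/10.5 ≈ 0.42932
B = arcsin(0.42932) ≈ 25.4244°
(Since b ≤ a we need B ≤ A, so the obtuse alternative 180° − 25.4244° ≈ 154.576° is rejected.)

B = 25.42°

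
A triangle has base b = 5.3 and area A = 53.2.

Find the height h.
A = ½·b·h  ⇒  h = 2A/b = 2·53.2/5.3 = 106.4/5.3 ≈ 20.0755

h = 20.08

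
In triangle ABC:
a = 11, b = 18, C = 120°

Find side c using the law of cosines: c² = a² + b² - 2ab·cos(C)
c² = 11² + 18² − 2·11·18·cos(120°)
cos(120°) ≈ -0.5
c² ≈ 121 + 324 − 396·(-0.5) ≈ 445 + 198 ≈ 643
c ≈ √643 ≈ 25.3574

c = 25.36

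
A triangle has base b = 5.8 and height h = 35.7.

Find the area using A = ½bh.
A = ½·b·h = ½·5.8·35.7 = ½·207.06 = 103.53

Area = 103.53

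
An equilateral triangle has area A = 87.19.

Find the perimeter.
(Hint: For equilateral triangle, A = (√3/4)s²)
A = (√3/4)s²  ⇒  s² = 4A/√3 = 4·87.19/√3 = 348.76/1.73205 ≈ 201.357
s ≈ √201.357 ≈ 14.19
Perimeter = 3s ≈ 3·14.19 ≈ 42.5701

Perimeter = 42.57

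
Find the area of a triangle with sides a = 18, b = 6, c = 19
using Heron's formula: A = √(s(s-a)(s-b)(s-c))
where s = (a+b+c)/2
s = (18 + 6 + 19)/2 = 43/2 = 21.5
s − a = 3.5, s − b = 15.5, s − c = 2.5
s(s−a)(s−b)(s−c) = 21.5·3.5·15.5·2.5 = 2915.9375
Area = √2915.9375 ≈ 53.9994

s = 21.5, Area = 54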